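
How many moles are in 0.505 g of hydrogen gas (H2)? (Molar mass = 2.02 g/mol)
Moles = 0.505 g ÷ 2.02 g/mol = 0.25 mol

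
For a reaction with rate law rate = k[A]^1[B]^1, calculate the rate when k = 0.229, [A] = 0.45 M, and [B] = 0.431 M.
0.04441 M/s

rate = k·[A]^1·[B]^1 = 0.229·(0.45)^1·(0.431)^1 = 0.229·0.45·0.431 = 0.04441 M/s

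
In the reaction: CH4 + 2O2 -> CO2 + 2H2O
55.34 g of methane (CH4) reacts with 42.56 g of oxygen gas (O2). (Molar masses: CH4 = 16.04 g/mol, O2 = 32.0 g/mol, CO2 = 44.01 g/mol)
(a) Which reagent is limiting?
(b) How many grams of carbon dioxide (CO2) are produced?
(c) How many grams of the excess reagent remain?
(a) O2, (b) 29.27 g, (c) 44.67 g

Moles of CH4 = 55.34 g ÷ 16.04 g/mol = 3.45012 mol
Moles of O2 = 42.56 g ÷ 32.0 g/mol = 1.33 mol
Moles ÷ coefficient: CH4: 3.45012/1 = 3.45, O2: 1.33/2 = 0.665
(a) O2 has the smaller value, so O2 is the limiting reagent.
(b) Moles of CO2 = 1.33 mol O2 × (1/2) = 0.665 mol; mass = 0.665 mol × 44.01 g/mol = 29.27 g
(c) CH4 consumed = 1.33 × (1/2) = 0.665 mol; remaining = 3.45012 − 0.665 = 2.78512 mol; mass = 2.78512 mol × 16.04 g/mol = 44.67 g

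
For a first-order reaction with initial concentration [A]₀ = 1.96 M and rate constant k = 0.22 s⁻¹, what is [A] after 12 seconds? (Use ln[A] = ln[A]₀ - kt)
0.1399 M

ln[A] = ln[A]₀ - k·t = ln(1.96) - (0.22)·(12) = 0.6729 - 2.6400 = -1.9671
[A] = e^(-1.9671) = 0.1399 M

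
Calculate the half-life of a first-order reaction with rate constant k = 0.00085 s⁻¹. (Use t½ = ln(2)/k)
815.47 s

t½ = ln(2)/k = 0.6931/0.00085 = 815.47 s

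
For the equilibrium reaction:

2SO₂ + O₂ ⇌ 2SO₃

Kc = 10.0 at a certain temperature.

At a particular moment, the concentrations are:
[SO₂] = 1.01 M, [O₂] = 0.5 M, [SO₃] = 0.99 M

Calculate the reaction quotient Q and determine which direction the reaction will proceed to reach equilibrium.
Q = 1.922, Q < K, reaction proceeds forward (toward products)

Q = ([SO₃]^2) / ([SO₂]^2 × [O₂])
  = ((0.99)^2) / ((1.01)^2·(0.5)) = 0.9801/0.51005 = 1.922
Since Q = 1.922 < Kc = 10.0, the reaction proceeds forward (toward products) to reach equilibrium.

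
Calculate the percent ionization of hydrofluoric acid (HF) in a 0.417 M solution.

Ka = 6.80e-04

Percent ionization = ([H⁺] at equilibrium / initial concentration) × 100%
Percent ionization = 3.96%

Let x = [H⁺]. Ka = x²/(C - x) ⇒ x² + (6.80e-04)x - (6.80e-04)(0.417) = 0. x = 1.6503e-02. Percent = (1.6503e-02/0.417) × 100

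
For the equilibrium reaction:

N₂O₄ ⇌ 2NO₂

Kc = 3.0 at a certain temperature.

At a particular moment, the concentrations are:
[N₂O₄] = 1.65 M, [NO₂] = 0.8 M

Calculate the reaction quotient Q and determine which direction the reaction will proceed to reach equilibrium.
Q = 0.388, Q < K, reaction proceeds forward (toward products)

Q = ([NO₂]^2) / ([N₂O₄])
  = ((0.8)^2) / ((1.65)) = 0.64/1.65 = 0.3879
Since Q = 0.3879 < Kc = 3.0, the reaction proceeds forward (toward products) to reach equilibrium.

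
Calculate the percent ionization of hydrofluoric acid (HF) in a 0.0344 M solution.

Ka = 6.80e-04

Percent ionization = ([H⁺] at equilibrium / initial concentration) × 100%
Percent ionization = 13.1%

Let x = [H⁺]. Ka = x²/(C - x) ⇒ x² + (6.80e-04)x - (6.80e-04)(0.0344) = 0. x = 4.5085e-03. Percent = (4.5085e-03/0.0344) × 100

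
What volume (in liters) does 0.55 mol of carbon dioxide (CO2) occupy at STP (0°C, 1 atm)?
At STP, 1 mol of gas occupies 22.4 L
Volume = 0.55 mol × 22.4 L/mol = 12.32 L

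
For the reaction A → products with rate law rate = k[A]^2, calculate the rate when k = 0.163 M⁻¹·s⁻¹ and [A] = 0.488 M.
0.03882 M/s

rate = k·[A]^2 = 0.163·(0.488)^2 = 0.163·0.238144 = 0.03882 M/s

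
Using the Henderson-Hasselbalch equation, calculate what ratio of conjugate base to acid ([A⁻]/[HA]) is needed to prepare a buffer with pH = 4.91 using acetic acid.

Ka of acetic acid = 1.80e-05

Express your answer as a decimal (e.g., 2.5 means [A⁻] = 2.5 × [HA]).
[A⁻]/[HA] = 1.463

pKa = −log(1.80e-05) = 4.7447. pH = pKa + log([A⁻]/[HA]). 4.91 = 4.7447 + log(ratio). log(ratio) = 4.91 − 4.7447 = 0.1653. ratio = 10^(0.1653) = 1.463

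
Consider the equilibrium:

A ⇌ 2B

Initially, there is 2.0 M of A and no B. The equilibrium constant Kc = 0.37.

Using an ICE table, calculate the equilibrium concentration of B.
[B] = 0.773 M

ICE: [A] = 2.0 − x, [B] = 2x.
Kc = (2x)²/(2.0 − x) = 0.37 ⇒ 4x² + 0.37x − 0.74 = 0.
x = (−0.37 + √(0.37² + 4·4·0.74))/(2·4) = (−0.37 + √11.977)/8 = 0.38635.
[B] = 2x = 0.773 M.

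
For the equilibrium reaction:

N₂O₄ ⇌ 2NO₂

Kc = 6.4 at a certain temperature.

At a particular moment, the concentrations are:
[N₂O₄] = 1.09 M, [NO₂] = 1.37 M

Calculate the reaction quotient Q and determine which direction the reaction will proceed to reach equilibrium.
Q = 1.722, Q < K, reaction proceeds forward (toward products)

Q = ([NO₂]^2) / ([N₂O₄])
  = ((1.37)^2) / ((1.09)) = 1.8769/1.09 = 1.722
Since Q = 1.722 < Kc = 6.4, the reaction proceeds forward (toward products) to reach equilibrium.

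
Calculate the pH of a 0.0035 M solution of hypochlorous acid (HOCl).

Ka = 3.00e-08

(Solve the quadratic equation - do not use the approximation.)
pH = 4.99

x² + Ka×x - Ka×C = 0. Using quadratic formula: [H⁺] = 1.0232e-05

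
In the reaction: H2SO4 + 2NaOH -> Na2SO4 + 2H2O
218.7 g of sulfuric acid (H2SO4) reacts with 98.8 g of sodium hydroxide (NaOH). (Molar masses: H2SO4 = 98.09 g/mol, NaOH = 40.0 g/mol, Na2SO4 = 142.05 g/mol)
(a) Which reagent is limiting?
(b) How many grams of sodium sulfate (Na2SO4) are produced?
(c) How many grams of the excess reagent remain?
(a) NaOH, (b) 175.4 g, (c) 97.56 g

Moles of H2SO4 = 218.7 g ÷ 98.09 g/mol = 2.22959 mol
Moles of NaOH = 98.8 g ÷ 40.0 g/mol = 2.47 mol
Moles ÷ coefficient: H2SO4: 2.22959/1 = 2.23, NaOH: 2.47/2 = 1.235
(a) NaOH has the smaller value, so NaOH is the limiting reagent.
(b) Moles of Na2SO4 = 2.47 mol NaOH × (1/2) = 1.235 mol; mass = 1.235 mol × 142.05 g/mol = 175.4 g
(c) H2SO4 consumed = 2.47 × (1/2) = 1.235 mol; remaining = 2.22959 − 1.235 = 0.994585 mol; mass = 0.994585 mol × 98.09 g/mol = 97.56 g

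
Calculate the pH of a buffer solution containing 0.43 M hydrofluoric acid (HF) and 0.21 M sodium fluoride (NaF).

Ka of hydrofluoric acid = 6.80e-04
pH = 2.86

pKa = -log(6.80e-04) = 3.17. pH = pKa + log([A⁻]/[HA]) = 3.17 + log(0.21/0.43)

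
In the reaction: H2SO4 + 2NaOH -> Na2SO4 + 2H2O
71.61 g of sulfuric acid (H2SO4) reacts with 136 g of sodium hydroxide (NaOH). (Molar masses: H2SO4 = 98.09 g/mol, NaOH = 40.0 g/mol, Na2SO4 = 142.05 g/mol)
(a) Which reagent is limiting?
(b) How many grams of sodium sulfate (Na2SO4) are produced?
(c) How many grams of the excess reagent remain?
(a) H2SO4, (b) 103.7 g, (c) 77.6 g

Moles of H2SO4 = 71.61 g ÷ 98.09 g/mol = 0.730044 mol
Moles of NaOH = 136 g ÷ 40.0 g/mol = 3.4 mol
Moles ÷ coefficient: H2SO4: 0.730044/1 = 0.73, NaOH: 3.4/2 = 1.7
(a) H2SO4 has the smaller value, so H2SO4 is the limiting reagent.
(b) Moles of Na2SO4 = 0.730044 mol H2SO4 × (1/1) = 0.730044 mol; mass = 0.730044 mol × 142.05 g/mol = 103.7 g
(c) NaOH consumed = 0.730044 × (2/1) = 1.46009 mol; remaining = 3.4 − 1.46009 = 1.93991 mol; mass = 1.93991 mol × 40.0 g/mol = 77.6 g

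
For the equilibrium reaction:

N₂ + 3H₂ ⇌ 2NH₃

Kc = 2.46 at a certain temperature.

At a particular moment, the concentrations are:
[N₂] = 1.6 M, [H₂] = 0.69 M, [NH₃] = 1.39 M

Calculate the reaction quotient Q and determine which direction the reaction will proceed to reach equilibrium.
Q = 3.676, Q > K, reaction proceeds reverse (toward reactants)

Q = ([NH₃]^2) / ([N₂] × [H₂]^3)
  = ((1.39)^2) / ((1.6)·(0.69)^3) = 1.9321/0.52561 = 3.676
Since Q = 3.676 > Kc = 2.46, the reaction proceeds reverse (toward reactants) to reach equilibrium.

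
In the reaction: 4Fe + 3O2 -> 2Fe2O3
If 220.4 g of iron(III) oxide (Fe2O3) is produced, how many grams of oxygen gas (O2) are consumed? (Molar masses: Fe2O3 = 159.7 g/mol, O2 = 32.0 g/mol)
Moles of Fe2O3 = 220.4 g ÷ 159.7 g/mol = 1.38009 mol
Mole ratio: 3 mol O2 / 2 mol Fe2O3
Moles of O2 = 1.38009 × (3/2) = 2.07013 mol
Mass of O2 = 2.07013 mol × 32.0 g/mol = 66.24 g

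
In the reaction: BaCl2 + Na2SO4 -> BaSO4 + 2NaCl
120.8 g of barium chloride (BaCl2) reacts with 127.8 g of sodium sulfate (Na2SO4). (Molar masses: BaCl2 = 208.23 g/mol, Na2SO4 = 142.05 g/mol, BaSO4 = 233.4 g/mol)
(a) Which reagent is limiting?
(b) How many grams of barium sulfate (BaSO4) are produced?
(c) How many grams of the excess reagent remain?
(a) BaCl2, (b) 135.4 g, (c) 45.39 g

Moles of BaCl2 = 120.8 g ÷ 208.23 g/mol = 0.580128 mol
Moles of Na2SO4 = 127.8 g ÷ 142.05 g/mol = 0.899683 mol
Moles ÷ coefficient: BaCl2: 0.580128/1 = 0.5801, Na2SO4: 0.899683/1 = 0.8997
(a) BaCl2 has the smaller value, so BaCl2 is the limiting reagent.
(b) Moles of BaSO4 = 0.580128 mol BaCl2 × (1/1) = 0.580128 mol; mass = 0.580128 mol × 233.4 g/mol = 135.4 g
(c) Na2SO4 consumed = 0.580128 × (1/1) = 0.580128 mol; remaining = 0.899683 − 0.580128 = 0.319555 mol; mass = 0.319555 mol × 142.05 g/mol = 45.39 g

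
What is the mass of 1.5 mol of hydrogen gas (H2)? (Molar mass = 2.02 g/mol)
Mass = 1.5 mol × 2.02 g/mol = 3.03 g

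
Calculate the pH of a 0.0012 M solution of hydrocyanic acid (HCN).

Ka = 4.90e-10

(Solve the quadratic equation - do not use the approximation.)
pH = 6.12

x² + Ka×x - Ka×C = 0. Using quadratic formula: [H⁺] = 7.6657e-07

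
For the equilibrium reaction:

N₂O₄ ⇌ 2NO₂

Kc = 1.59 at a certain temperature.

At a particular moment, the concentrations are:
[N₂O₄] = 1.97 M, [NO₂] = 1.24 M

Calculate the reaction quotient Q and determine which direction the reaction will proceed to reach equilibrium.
Q = 0.781, Q < K, reaction proceeds forward (toward products)

Q = ([NO₂]^2) / ([N₂O₄])
  = ((1.24)^2) / ((1.97)) = 1.5376/1.97 = 0.7805
Since Q = 0.7805 < Kc = 1.59, the reaction proceeds forward (toward products) to reach equilibrium.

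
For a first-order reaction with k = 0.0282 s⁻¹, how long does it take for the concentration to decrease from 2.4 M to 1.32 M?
21.20 s

From ln[A] = ln[A]₀ - k·t: t = ln([A]₀/[A])/k = ln(2.4/1.32)/0.0282 = ln(1.8182)/0.0282 = 0.5978/0.0282 = 21.20 s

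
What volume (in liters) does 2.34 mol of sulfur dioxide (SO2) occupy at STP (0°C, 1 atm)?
At STP, 1 mol of gas occupies 22.4 L
Volume = 2.34 mol × 22.4 L/mol = 52.42 L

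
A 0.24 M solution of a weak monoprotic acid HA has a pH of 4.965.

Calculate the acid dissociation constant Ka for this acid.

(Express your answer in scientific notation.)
K_a = 4.90e-10

[H⁺] = 10^(−pH) = 10^(−4.965) = 1.084e-05 M. For HA ⇌ H⁺ + A⁻, Ka = x²/(C − x) = (1.084e-05)²/(0.24 − 1.084e-05) = 4.90e-10.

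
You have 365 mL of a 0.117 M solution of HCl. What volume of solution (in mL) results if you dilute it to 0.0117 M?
Using M₁V₁ = M₂V₂:
0.117 × 365 = 0.0117 × V₂
V₂ = (0.117 × 365) / 0.0117 = 3650 mL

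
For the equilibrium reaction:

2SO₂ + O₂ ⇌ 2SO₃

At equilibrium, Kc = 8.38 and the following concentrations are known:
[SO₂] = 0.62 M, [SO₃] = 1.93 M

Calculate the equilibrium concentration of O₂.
[O₂] = 1.1563 M

Kc = ([SO₃]^2) / ([SO₂]^2 × [O₂]) = 8.38
[O₂]^1 = (product terms)/(Kc · other reactant terms) = 3.7249 / (8.38 · 0.3844) = 1.1563
[O₂] = 1.1563 M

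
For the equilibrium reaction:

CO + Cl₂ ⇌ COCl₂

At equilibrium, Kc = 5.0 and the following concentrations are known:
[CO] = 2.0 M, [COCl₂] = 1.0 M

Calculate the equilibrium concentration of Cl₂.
[Cl₂] = 0.1000 M

Kc = ([COCl₂]) / ([CO] × [Cl₂]) = 5.0
[Cl₂]^1 = (product terms)/(Kc · other reactant terms) = 1 / (5.0 · 2) = 0.1
[Cl₂] = 0.1000 M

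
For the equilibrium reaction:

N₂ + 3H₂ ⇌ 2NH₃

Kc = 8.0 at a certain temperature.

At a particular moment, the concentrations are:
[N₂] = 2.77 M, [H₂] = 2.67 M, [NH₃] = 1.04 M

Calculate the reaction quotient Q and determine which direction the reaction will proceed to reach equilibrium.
Q = 0.021, Q < K, reaction proceeds forward (toward products)

Q = ([NH₃]^2) / ([N₂] × [H₂]^3)
  = ((1.04)^2) / ((2.77)·(2.67)^3) = 1.0816/52.725 = 0.02051
Since Q = 0.02051 < Kc = 8.0, the reaction proceeds forward (toward products) to reach equilibrium.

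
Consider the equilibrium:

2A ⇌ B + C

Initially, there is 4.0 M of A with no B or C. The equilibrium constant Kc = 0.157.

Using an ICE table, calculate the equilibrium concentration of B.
[B] = 0.884 M

ICE: [A] = 4.0 − 2x, [B] = [C] = x.
Kc = x²/(4.0 − 2x)² = 0.157 ⇒ √Kc = x/(4.0 − 2x).
x = √0.157·4.0/(1 + 2√0.157) = 0.39623·4.0/1.7925 = 0.88422.
[B] = x = 0.884 M.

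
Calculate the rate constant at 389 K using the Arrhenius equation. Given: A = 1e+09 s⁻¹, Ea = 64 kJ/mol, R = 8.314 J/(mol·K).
2.55e+00 s⁻¹

k = A·exp(-Ea/(R·T)) = 1e+09·exp(-64000/(8.314·389)) = 1e+09·exp(-19.7888) = 1e+09·2.5457e-09 = 2.55e+00 s⁻¹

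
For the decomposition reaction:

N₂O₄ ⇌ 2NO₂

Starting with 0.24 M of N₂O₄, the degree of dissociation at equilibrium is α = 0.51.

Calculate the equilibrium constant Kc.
K_c = 0.5096

x = α·[A]₀ = 0.51 × 0.24 = 0.1224 M dissociated.
At eq: [N₂O₄] = 0.24 − 0.1224 = 0.1176 M; [NO₂] = 2x = 0.2448 M.
Kc = [NO₂]²/[N₂O₄] = (0.2448)²/0.1176 = 0.5096.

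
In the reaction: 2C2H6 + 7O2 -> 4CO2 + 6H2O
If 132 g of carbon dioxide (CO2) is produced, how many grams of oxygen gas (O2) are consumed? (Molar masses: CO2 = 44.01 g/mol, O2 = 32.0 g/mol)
Moles of CO2 = 132 g ÷ 44.01 g/mol = 2.99932 mol
Mole ratio: 7 mol O2 / 4 mol CO2
Moles of O2 = 2.99932 × (7/4) = 5.24881 mol
Mass of O2 = 5.24881 mol × 32.0 g/mol = 168 g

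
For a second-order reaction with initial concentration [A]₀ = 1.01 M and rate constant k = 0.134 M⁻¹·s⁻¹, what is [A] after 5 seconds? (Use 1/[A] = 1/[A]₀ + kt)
0.6024 M

1/[A] = 1/[A]₀ + k·t = 1/1.01 + (0.134)·(5) = 0.9901 + 0.6700 = 1.6601
[A] = 1/1.6601 = 0.6024 M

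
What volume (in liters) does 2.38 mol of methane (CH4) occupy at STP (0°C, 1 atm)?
At STP, 1 mol of gas occupies 22.4 L
Volume = 2.38 mol × 22.4 L/mol = 53.31 L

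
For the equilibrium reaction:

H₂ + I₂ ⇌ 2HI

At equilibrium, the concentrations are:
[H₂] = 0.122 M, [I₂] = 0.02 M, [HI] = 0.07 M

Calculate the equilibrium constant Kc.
K_c = 2.0082

Kc = ([HI]^2) / ([H₂] × [I₂])
   = ((0.07)^2) / ((0.122)·(0.02))
   = 0.0049 / 0.00244 = 2.0082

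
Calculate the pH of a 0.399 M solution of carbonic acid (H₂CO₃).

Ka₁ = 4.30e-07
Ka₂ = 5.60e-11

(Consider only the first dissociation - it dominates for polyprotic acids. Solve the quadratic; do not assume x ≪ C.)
pH = 3.38

x² + Ka₁·x − Ka₁·C = 0 with Ka₁ = 4.30e-07, C = 0.399.
x = (−Ka₁ + √(Ka₁² + 4·Ka₁·C))/2 = 4.1400e-04 M, so pH = 3.38.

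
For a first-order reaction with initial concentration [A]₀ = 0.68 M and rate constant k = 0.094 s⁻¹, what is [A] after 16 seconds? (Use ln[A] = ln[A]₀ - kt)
0.1511 M

ln[A] = ln[A]₀ - k·t = ln(0.68) - (0.094)·(16) = -0.3857 - 1.5040 = -1.8897
[A] = e^(-1.8897) = 0.1511 M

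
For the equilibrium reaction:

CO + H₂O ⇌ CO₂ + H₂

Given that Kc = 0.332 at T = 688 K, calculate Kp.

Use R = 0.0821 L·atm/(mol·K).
K_p = 0.3320

Δn = (moles gaseous products) − (moles gaseous reactants) = 0
T = 688 K; RT = 0.0821 × 688 = 56.4848
Kp = Kc·(RT)^Δn = 0.332 × (56.4848)^0 = 0.332 × 1 = 0.3320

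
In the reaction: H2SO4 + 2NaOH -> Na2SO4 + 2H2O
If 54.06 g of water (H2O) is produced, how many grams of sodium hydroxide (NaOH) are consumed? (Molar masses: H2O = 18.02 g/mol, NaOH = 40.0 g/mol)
Moles of H2O = 54.06 g ÷ 18.02 g/mol = 3 mol
Mole ratio: 2 mol NaOH / 2 mol H2O
Moles of NaOH = 3 × (2/2) = 3 mol
Mass of NaOH = 3 mol × 40.0 g/mol = 120 g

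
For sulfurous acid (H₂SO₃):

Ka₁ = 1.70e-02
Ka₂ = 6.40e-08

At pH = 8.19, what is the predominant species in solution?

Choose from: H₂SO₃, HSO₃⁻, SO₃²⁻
SO₃²⁻

pKa1 = 1.77, pKa2 = 7.19. Each pKa is the crossover between adjacent species; pH = 8.19 lies in the region where SO₃²⁻ predominates.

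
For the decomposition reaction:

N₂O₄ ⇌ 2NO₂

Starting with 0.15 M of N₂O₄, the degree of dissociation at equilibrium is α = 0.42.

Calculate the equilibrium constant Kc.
K_c = 0.1825

x = α·[A]₀ = 0.42 × 0.15 = 0.063 M dissociated.
At eq: [N₂O₄] = 0.15 − 0.063 = 0.087 M; [NO₂] = 2x = 0.126 M.
Kc = [NO₂]²/[N₂O₄] = (0.126)²/0.087 = 0.1825.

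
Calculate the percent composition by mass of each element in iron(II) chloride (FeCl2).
Fe: 44.06%, Cl: 55.94%

Molar mass of FeCl2 = 126.75 g/mol
% Fe = (1 × 55.85) / 126.75 × 100% = 55.85 / 126.75 × 100% = 44.06%
% Cl = (2 × 35.45) / 126.75 × 100% = 70.9 / 126.75 × 100% = 55.94%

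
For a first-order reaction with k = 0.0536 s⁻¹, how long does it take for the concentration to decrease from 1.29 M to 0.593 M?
14.50 s

From ln[A] = ln[A]₀ - k·t: t = ln([A]₀/[A])/k = ln(1.29/0.593)/0.0536 = ln(2.1754)/0.0536 = 0.7772/0.0536 = 14.50 s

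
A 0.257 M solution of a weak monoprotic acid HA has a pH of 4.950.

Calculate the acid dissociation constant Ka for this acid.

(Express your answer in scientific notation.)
K_a = 4.90e-10

[H⁺] = 10^(−pH) = 10^(−4.950) = 1.122e-05 M. For HA ⇌ H⁺ + A⁻, Ka = x²/(C − x) = (1.122e-05)²/(0.257 − 1.122e-05) = 4.90e-10.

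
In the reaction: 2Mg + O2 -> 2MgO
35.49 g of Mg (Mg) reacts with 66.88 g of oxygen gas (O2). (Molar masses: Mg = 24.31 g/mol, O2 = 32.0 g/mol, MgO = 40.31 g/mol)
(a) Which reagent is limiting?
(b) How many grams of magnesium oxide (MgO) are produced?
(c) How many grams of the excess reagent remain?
(a) Mg, (b) 58.85 g, (c) 43.52 g

Moles of Mg = 35.49 g ÷ 24.31 g/mol = 1.45989 mol
Moles of O2 = 66.88 g ÷ 32.0 g/mol = 2.09 mol
Moles ÷ coefficient: Mg: 1.45989/2 = 0.7299, O2: 2.09/1 = 2.09
(a) Mg has the smaller value, so Mg is the limiting reagent.
(b) Moles of MgO = 1.45989 mol Mg × (2/2) = 1.45989 mol; mass = 1.45989 mol × 40.31 g/mol = 58.85 g
(c) O2 consumed = 1.45989 × (1/2) = 0.729947 mol; remaining = 2.09 − 0.729947 = 1.36005 mol; mass = 1.36005 mol × 32.0 g/mol = 43.52 g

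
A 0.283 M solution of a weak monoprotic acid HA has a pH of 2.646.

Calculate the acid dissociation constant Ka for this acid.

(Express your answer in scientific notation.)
K_a = 1.82e-05

[H⁺] = 10^(−pH) = 10^(−2.646) = 2.259e-03 M. For HA ⇌ H⁺ + A⁻, Ka = x²/(C − x) = (2.259e-03)²/(0.283 − 2.259e-03) = 1.82e-05.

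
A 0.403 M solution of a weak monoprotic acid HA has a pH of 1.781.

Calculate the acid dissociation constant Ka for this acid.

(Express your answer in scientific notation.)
K_a = 7.09e-04

[H⁺] = 10^(−pH) = 10^(−1.781) = 1.656e-02 M. For HA ⇌ H⁺ + A⁻, Ka = x²/(C − x) = (1.656e-02)²/(0.403 − 1.656e-02) = 7.09e-04.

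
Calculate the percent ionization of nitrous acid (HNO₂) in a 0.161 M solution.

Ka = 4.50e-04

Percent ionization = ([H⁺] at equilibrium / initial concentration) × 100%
Percent ionization = 5.15%

Let x = [H⁺]. Ka = x²/(C - x) ⇒ x² + (4.50e-04)x - (4.50e-04)(0.161) = 0. x = 8.2897e-03. Percent = (8.2897e-03/0.161) × 100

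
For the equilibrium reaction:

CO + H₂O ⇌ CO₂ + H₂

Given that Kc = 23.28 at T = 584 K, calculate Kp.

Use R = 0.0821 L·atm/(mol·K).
K_p = 23.2800

Δn = (moles gaseous products) − (moles gaseous reactants) = 0
T = 584 K; RT = 0.0821 × 584 = 47.9464
Kp = Kc·(RT)^Δn = 23.28 × (47.9464)^0 = 23.28 × 1 = 23.2800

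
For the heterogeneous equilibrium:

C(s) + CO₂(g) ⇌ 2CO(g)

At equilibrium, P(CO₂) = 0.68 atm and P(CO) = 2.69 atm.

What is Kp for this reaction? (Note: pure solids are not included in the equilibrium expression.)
K_p = 10.641

Solid C is excluded.
Kp = P(CO)²/P(CO₂) = (2.69)²/0.68 = 7.236/0.68 = 10.641.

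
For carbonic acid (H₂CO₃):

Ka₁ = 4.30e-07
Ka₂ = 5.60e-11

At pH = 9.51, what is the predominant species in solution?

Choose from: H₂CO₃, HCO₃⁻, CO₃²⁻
HCO₃⁻

pKa1 = 6.37, pKa2 = 10.25. Each pKa is the crossover between adjacent species; pH = 9.51 lies in the region where HCO₃⁻ predominates.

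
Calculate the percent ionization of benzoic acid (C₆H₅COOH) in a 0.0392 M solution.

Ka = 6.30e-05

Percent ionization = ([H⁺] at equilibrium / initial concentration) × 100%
Percent ionization = 3.93%

Let x = [H⁺]. Ka = x²/(C - x) ⇒ x² + (6.30e-05)x - (6.30e-05)(0.0392) = 0. x = 1.5403e-03. Percent = (1.5403e-03/0.0392) × 100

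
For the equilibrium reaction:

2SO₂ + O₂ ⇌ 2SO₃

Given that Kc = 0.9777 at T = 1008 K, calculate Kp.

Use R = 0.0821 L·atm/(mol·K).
K_p = 0.0118

Δn = (moles gaseous products) − (moles gaseous reactants) = -1
T = 1008 K; RT = 0.0821 × 1008 = 82.7568
Kp = Kc·(RT)^Δn = 0.9777 × (82.7568)^-1 = 0.9777 × 0.0120836 = 0.0118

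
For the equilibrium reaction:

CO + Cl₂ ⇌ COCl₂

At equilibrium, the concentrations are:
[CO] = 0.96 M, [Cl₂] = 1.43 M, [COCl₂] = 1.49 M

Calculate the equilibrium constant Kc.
K_c = 1.0854

Kc = ([COCl₂]) / ([CO] × [Cl₂])
   = ((1.49)) / ((0.96)·(1.43))
   = 1.49 / 1.3728 = 1.0854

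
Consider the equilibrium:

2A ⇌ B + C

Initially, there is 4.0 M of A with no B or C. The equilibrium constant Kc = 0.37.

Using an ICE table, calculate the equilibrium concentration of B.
[B] = 1.098 M

ICE: [A] = 4.0 − 2x, [B] = [C] = x.
Kc = x²/(4.0 − 2x)² = 0.37 ⇒ √Kc = x/(4.0 − 2x).
x = √0.37·4.0/(1 + 2√0.37) = 0.60828·4.0/2.2166 = 1.0977.
[B] = x = 1.098 M.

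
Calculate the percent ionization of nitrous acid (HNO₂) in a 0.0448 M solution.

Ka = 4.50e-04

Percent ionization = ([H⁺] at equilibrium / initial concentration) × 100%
Percent ionization = 9.53%

Let x = [H⁺]. Ka = x²/(C - x) ⇒ x² + (4.50e-04)x - (4.50e-04)(0.0448) = 0. x = 4.2706e-03. Percent = (4.2706e-03/0.0448) × 100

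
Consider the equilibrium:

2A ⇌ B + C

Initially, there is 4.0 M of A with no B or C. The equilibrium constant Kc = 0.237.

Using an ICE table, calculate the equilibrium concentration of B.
[B] = 0.987 M

ICE: [A] = 4.0 − 2x, [B] = [C] = x.
Kc = x²/(4.0 − 2x)² = 0.237 ⇒ √Kc = x/(4.0 − 2x).
x = √0.237·4.0/(1 + 2√0.237) = 0.48683·4.0/1.9737 = 0.98665.
[B] = x = 0.987 M.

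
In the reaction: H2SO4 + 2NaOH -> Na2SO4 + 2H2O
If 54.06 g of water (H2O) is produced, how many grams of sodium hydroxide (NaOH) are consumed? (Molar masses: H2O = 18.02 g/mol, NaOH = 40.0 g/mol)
Moles of H2O = 54.06 g ÷ 18.02 g/mol = 3 mol
Mole ratio: 2 mol NaOH / 2 mol H2O
Moles of NaOH = 3 × (2/2) = 3 mol
Mass of NaOH = 3 mol × 40.0 g/mol = 120 g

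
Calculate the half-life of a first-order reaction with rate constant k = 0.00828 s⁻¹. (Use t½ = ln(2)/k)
83.71 s

t½ = ln(2)/k = 0.6931/0.00828 = 83.71 s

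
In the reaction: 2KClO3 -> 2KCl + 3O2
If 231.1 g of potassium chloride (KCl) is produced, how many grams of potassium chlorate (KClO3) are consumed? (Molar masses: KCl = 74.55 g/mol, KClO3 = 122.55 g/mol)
Moles of KCl = 231.1 g ÷ 74.55 g/mol = 3.09993 mol
Mole ratio: 2 mol KClO3 / 2 mol KCl
Moles of KClO3 = 3.09993 × (2/2) = 3.09993 mol
Mass of KClO3 = 3.09993 mol × 122.55 g/mol = 379.9 g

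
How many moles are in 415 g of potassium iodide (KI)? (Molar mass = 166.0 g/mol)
Moles = 415 g ÷ 166.0 g/mol = 2.5 mol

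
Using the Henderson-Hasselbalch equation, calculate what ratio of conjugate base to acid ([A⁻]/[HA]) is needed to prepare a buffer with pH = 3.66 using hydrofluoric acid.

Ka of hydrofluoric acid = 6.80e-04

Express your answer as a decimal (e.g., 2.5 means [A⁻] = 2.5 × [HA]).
[A⁻]/[HA] = 3.108

pKa = −log(6.80e-04) = 3.1675. pH = pKa + log([A⁻]/[HA]). 3.66 = 3.1675 + log(ratio). log(ratio) = 3.66 − 3.1675 = 0.4925. ratio = 10^(0.4925) = 3.108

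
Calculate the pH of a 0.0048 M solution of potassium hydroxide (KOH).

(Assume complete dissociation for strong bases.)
pH = 11.68

[OH⁻] = 0.0048 M for strong base. pOH = -log[OH⁻] = 2.32, pH = 14 - pOH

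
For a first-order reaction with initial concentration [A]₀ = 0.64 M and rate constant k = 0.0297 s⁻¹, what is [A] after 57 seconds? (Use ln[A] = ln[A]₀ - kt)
0.1178 M

ln[A] = ln[A]₀ - k·t = ln(0.64) - (0.0297)·(57) = -0.4463 - 1.6929 = -2.1392
[A] = e^(-2.1392) = 0.1178 M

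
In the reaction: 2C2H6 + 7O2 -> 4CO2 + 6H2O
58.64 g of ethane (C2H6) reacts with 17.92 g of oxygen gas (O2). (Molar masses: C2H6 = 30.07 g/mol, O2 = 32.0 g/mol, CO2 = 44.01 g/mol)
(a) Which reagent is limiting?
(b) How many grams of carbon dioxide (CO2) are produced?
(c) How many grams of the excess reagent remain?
(a) O2, (b) 14.08 g, (c) 53.83 g

Moles of C2H6 = 58.64 g ÷ 30.07 g/mol = 1.95012 mol
Moles of O2 = 17.92 g ÷ 32.0 g/mol = 0.56 mol
Moles ÷ coefficient: C2H6: 1.95012/2 = 0.9751, O2: 0.56/7 = 0.08
(a) O2 has the smaller value, so O2 is the limiting reagent.
(b) Moles of CO2 = 0.56 mol O2 × (4/7) = 0.32 mol; mass = 0.32 mol × 44.01 g/mol = 14.08 g
(c) C2H6 consumed = 0.56 × (2/7) = 0.16 mol; remaining = 1.95012 − 0.16 = 1.79012 mol; mass = 1.79012 mol × 30.07 g/mol = 53.83 g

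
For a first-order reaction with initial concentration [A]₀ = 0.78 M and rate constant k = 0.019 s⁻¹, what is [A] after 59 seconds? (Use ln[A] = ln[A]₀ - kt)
0.2542 M

ln[A] = ln[A]₀ - k·t = ln(0.78) - (0.019)·(59) = -0.2485 - 1.1210 = -1.3695
[A] = e^(-1.3695) = 0.2542 M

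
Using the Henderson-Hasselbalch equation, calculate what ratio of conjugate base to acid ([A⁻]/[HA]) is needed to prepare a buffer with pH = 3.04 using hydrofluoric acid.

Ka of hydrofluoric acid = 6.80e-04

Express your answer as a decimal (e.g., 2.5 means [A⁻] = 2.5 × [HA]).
[A⁻]/[HA] = 0.746

pKa = −log(6.80e-04) = 3.1675. pH = pKa + log([A⁻]/[HA]). 3.04 = 3.1675 + log(ratio). log(ratio) = 3.04 − 3.1675 = -0.1275. ratio = 10^(-0.1275) = 0.746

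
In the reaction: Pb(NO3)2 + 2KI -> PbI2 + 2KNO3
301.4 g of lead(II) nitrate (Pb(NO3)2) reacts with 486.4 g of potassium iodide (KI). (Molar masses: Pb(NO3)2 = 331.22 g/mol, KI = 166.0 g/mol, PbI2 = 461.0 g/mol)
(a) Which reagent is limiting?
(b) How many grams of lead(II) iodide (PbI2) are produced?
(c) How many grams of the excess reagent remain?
(a) Pb(NO3)2, (b) 419.5 g, (c) 184.3 g

Moles of Pb(NO3)2 = 301.4 g ÷ 331.22 g/mol = 0.909969 mol
Moles of KI = 486.4 g ÷ 166.0 g/mol = 2.93012 mol
Moles ÷ coefficient: Pb(NO3)2: 0.909969/1 = 0.91, KI: 2.93012/2 = 1.465
(a) Pb(NO3)2 has the smaller value, so Pb(NO3)2 is the limiting reagent.
(b) Moles of PbI2 = 0.909969 mol Pb(NO3)2 × (1/1) = 0.909969 mol; mass = 0.909969 mol × 461.0 g/mol = 419.5 g
(c) KI consumed = 0.909969 × (2/1) = 1.81994 mol; remaining = 2.93012 − 1.81994 = 1.11018 mol; mass = 1.11018 mol × 166.0 g/mol = 184.3 g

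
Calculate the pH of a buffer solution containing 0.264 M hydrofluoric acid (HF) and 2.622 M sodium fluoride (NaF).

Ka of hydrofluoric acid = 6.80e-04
pH = 4.16

pKa = -log(6.80e-04) = 3.17. pH = pKa + log([A⁻]/[HA]) = 3.17 + log(2.622/0.264)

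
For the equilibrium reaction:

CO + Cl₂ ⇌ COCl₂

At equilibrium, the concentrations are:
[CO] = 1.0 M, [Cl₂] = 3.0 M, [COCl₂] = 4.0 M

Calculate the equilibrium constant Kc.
K_c = 1.3333

Kc = ([COCl₂]) / ([CO] × [Cl₂])
   = ((4.0)) / ((1.0)·(3.0))
   = 4 / 3 = 1.3333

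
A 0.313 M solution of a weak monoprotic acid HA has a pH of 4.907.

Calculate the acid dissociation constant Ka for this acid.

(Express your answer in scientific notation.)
K_a = 4.90e-10

[H⁺] = 10^(−pH) = 10^(−4.907) = 1.239e-05 M. For HA ⇌ H⁺ + A⁻, Ka = x²/(C − x) = (1.239e-05)²/(0.313 − 1.239e-05) = 4.90e-10.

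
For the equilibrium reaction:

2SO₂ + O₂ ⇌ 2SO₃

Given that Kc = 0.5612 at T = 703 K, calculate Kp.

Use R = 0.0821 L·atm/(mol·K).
K_p = 0.0097

Δn = (moles gaseous products) − (moles gaseous reactants) = -1
T = 703 K; RT = 0.0821 × 703 = 57.7163
Kp = Kc·(RT)^Δn = 0.5612 × (57.7163)^-1 = 0.5612 × 0.0173261 = 0.0097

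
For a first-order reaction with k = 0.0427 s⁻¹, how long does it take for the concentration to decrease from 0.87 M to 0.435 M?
16.23 s

From ln[A] = ln[A]₀ - k·t: t = ln([A]₀/[A])/k = ln(0.87/0.435)/0.0427 = ln(2.0000)/0.0427 = 0.6931/0.0427 = 16.23 s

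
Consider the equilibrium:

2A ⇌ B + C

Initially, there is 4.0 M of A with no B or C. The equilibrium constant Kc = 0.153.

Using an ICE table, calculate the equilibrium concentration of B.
[B] = 0.878 M

ICE: [A] = 4.0 − 2x, [B] = [C] = x.
Kc = x²/(4.0 − 2x)² = 0.153 ⇒ √Kc = x/(4.0 − 2x).
x = √0.153·4.0/(1 + 2√0.153) = 0.39115·4.0/1.7823 = 0.87786.
[B] = x = 0.878 M.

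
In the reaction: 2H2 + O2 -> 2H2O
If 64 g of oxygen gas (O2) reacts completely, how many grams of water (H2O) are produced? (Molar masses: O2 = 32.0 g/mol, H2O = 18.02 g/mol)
Moles of O2 = 64 g ÷ 32.0 g/mol = 2 mol
Mole ratio: 2 mol H2O / 1 mol O2
Moles of H2O = 2 × (2/1) = 4 mol
Mass of H2O = 4 mol × 18.02 g/mol = 72.08 g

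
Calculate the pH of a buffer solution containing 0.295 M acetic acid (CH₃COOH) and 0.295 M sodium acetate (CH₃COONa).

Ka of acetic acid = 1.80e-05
pH = 4.74

pKa = -log(1.80e-05) = 4.74. pH = pKa + log([A⁻]/[HA]) = 4.74 + log(0.295/0.295)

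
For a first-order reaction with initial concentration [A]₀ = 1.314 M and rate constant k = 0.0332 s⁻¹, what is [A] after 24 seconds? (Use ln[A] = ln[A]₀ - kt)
0.5923 M

ln[A] = ln[A]₀ - k·t = ln(1.314) - (0.0332)·(24) = 0.2731 - 0.7968 = -0.5237
[A] = e^(-0.5237) = 0.5923 M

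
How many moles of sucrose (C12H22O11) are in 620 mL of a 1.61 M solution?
Moles = Molarity × Volume (L)
Moles = 1.61 M × 0.62 L = 0.9982 mol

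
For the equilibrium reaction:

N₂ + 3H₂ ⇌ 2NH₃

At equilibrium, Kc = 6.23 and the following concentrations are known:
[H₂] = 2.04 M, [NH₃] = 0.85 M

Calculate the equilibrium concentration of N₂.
[N₂] = 0.0137 M

Kc = ([NH₃]^2) / ([N₂] × [H₂]^3) = 6.23
[N₂]^1 = (product terms)/(Kc · other reactant terms) = 0.7225 / (6.23 · 8.4897) = 0.01366
[N₂] = 0.0137 M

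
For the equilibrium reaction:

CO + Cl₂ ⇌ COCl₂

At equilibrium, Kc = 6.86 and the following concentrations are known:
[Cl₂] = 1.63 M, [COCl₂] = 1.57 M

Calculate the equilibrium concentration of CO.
[CO] = 0.1404 M

Kc = ([COCl₂]) / ([CO] × [Cl₂]) = 6.86
[CO]^1 = (product terms)/(Kc · other reactant terms) = 1.57 / (6.86 · 1.63) = 0.14041
[CO] = 0.1404 M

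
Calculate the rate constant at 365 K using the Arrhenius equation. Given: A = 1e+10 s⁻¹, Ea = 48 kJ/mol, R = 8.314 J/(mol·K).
1.35e+03 s⁻¹

k = A·exp(-Ea/(R·T)) = 1e+10·exp(-48000/(8.314·365)) = 1e+10·exp(-15.8175) = 1e+10·1.3506e-07 = 1.35e+03 s⁻¹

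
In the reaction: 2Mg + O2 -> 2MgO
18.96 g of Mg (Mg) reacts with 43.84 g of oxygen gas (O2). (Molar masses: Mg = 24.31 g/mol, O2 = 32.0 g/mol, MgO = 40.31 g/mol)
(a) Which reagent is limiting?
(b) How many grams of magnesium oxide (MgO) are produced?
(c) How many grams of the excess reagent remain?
(a) Mg, (b) 31.44 g, (c) 31.36 g

Moles of Mg = 18.96 g ÷ 24.31 g/mol = 0.779926 mol
Moles of O2 = 43.84 g ÷ 32.0 g/mol = 1.37 mol
Moles ÷ coefficient: Mg: 0.779926/2 = 0.39, O2: 1.37/1 = 1.37
(a) Mg has the smaller value, so Mg is the limiting reagent.
(b) Moles of MgO = 0.779926 mol Mg × (2/2) = 0.779926 mol; mass = 0.779926 mol × 40.31 g/mol = 31.44 g
(c) O2 consumed = 0.779926 × (1/2) = 0.389963 mol; remaining = 1.37 − 0.389963 = 0.980037 mol; mass = 0.980037 mol × 32.0 g/mol = 31.36 g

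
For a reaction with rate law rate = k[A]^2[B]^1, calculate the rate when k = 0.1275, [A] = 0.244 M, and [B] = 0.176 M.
0.001336 M/s

rate = k·[A]^2·[B]^1 = 0.1275·(0.244)^2·(0.176)^1 = 0.1275·0.059536·0.176 = 0.001336 M/s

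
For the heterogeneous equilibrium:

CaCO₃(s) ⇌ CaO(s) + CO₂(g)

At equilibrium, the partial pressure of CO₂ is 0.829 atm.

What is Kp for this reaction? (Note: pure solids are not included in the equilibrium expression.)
K_p = 0.829

Solids (CaCO₃, CaO) have activity 1 and are excluded.
Kp = P(CO₂) = 0.829.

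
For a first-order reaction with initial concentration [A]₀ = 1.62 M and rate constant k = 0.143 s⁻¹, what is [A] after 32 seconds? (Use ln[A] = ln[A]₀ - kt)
0.0167 M

ln[A] = ln[A]₀ - k·t = ln(1.62) - (0.143)·(32) = 0.4824 - 4.5760 = -4.0936
[A] = e^(-4.0936) = 0.0167 M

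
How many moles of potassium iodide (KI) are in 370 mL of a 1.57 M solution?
Moles = Molarity × Volume (L)
Moles = 1.57 M × 0.37 L = 0.5809 mol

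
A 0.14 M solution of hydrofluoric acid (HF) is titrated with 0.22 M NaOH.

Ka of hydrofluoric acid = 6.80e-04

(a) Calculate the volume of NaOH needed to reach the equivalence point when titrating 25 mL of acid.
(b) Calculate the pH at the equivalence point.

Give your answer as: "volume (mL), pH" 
V = 15.9 mL, pH = 8.05

(a) At equivalence: moles acid = moles base.
moles acid = 0.14 × 0.025 = 0.0035 mol; V_NaOH = 0.0035/0.22 = 0.01591 L = 15.9 mL.
(b) At equivalence, all acid → conjugate base A⁻ at [A⁻] = 0.0035/0.04091 = 0.08556 M.
Kb = Kw/Ka = 1.0e-14/6.80e-04 = 1.471e-11; [OH⁻] = √(Kb·[A⁻]) = 1.122e-06; pOH = 5.95; pH = 14 − pOH = 8.05.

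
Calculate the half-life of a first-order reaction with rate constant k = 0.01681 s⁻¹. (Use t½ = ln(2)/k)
41.23 s

t½ = ln(2)/k = 0.6931/0.01681 = 41.23 s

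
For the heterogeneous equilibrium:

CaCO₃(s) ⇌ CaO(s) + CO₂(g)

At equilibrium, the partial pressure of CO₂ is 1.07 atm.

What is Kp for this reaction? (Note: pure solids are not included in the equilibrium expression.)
K_p = 1.07

Solids (CaCO₃, CaO) have activity 1 and are excluded.
Kp = P(CO₂) = 1.07.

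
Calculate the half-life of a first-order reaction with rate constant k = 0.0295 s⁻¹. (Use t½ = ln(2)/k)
23.50 s

t½ = ln(2)/k = 0.6931/0.0295 = 23.50 s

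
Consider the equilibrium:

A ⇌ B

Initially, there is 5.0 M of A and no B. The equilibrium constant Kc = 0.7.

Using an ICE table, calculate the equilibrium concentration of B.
[B] = 2.059 M

ICE: [A] = 5.0 − x, [B] = x.
Kc = x/(5.0 − x) = 0.7 ⇒ x = 0.7·5.0/(1 + 0.7) = 3.5/1.7 = 2.059.
[B] = x = 2.059 M.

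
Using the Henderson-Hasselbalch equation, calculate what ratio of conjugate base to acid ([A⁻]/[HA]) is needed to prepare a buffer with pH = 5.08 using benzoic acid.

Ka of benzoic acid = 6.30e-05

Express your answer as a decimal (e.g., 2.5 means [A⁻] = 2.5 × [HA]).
[A⁻]/[HA] = 7.574

pKa = −log(6.30e-05) = 4.2007. pH = pKa + log([A⁻]/[HA]). 5.08 = 4.2007 + log(ratio). log(ratio) = 5.08 − 4.2007 = 0.8793. ratio = 10^(0.8793) = 7.574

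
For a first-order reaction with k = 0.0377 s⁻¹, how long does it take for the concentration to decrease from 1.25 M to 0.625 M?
18.39 s

From ln[A] = ln[A]₀ - k·t: t = ln([A]₀/[A])/k = ln(1.25/0.625)/0.0377 = ln(2.0000)/0.0377 = 0.6931/0.0377 = 18.39 s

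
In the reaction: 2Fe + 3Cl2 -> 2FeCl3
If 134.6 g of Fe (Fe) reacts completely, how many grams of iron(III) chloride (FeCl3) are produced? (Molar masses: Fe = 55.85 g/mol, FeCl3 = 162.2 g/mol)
Moles of Fe = 134.6 g ÷ 55.85 g/mol = 2.41003 mol
Mole ratio: 2 mol FeCl3 / 2 mol Fe
Moles of FeCl3 = 2.41003 × (2/2) = 2.41003 mol
Mass of FeCl3 = 2.41003 mol × 162.2 g/mol = 390.9 g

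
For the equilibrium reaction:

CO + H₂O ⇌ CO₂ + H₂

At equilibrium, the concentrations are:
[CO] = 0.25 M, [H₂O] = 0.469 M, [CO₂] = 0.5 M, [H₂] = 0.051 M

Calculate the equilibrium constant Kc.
K_c = 0.2175

Kc = ([CO₂] × [H₂]) / ([CO] × [H₂O])
   = ((0.5)·(0.051)) / ((0.25)·(0.469))
   = 0.0255 / 0.11725 = 0.2175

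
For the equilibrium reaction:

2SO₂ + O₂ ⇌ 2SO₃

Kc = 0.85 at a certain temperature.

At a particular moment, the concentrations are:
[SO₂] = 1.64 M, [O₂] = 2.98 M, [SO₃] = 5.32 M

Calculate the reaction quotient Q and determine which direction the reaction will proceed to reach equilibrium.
Q = 3.531, Q > K, reaction proceeds reverse (toward reactants)

Q = ([SO₃]^2) / ([SO₂]^2 × [O₂])
  = ((5.32)^2) / ((1.64)^2·(2.98)) = 28.302/8.015 = 3.531
Since Q = 3.531 > Kc = 0.85, the reaction proceeds reverse (toward reactants) to reach equilibrium.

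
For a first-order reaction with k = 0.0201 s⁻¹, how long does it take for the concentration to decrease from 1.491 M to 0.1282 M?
122.07 s

From ln[A] = ln[A]₀ - k·t: t = ln([A]₀/[A])/k = ln(1.491/0.1282)/0.0201 = ln(11.6303)/0.0201 = 2.4536/0.0201 = 122.07 s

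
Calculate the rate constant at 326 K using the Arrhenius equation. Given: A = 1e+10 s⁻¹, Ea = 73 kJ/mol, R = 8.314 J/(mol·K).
2.01e-02 s⁻¹

k = A·exp(-Ea/(R·T)) = 1e+10·exp(-73000/(8.314·326)) = 1e+10·exp(-26.9337) = 1e+10·2.0085e-12 = 2.01e-02 s⁻¹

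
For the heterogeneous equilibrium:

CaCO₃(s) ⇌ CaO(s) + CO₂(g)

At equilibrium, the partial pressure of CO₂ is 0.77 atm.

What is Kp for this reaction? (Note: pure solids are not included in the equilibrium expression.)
K_p = 0.77

Solids (CaCO₃, CaO) have activity 1 and are excluded.
Kp = P(CO₂) = 0.77.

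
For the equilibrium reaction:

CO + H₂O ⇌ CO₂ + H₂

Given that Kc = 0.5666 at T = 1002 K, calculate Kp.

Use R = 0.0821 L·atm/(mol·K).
K_p = 0.5666

Δn = (moles gaseous products) − (moles gaseous reactants) = 0
T = 1002 K; RT = 0.0821 × 1002 = 82.2642
Kp = Kc·(RT)^Δn = 0.5666 × (82.2642)^0 = 0.5666 × 1 = 0.5666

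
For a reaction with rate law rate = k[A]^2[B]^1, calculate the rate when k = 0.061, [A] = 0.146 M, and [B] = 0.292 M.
0.0003797 M/s

rate = k·[A]^2·[B]^1 = 0.061·(0.146)^2·(0.292)^1 = 0.061·0.021316·0.292 = 0.0003797 M/s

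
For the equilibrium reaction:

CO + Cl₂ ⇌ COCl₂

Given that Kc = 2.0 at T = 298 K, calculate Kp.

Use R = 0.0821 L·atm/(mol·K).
K_p = 0.0817

Δn = (moles gaseous products) − (moles gaseous reactants) = -1
T = 298 K; RT = 0.0821 × 298 = 24.4658
Kp = Kc·(RT)^Δn = 2.0 × (24.4658)^-1 = 2.0 × 0.0408734 = 0.0817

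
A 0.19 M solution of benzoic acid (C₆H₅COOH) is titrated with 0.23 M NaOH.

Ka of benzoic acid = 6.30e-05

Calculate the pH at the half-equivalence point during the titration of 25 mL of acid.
pH = pKa = 4.20

At the half-equivalence point, [HA] = [A⁻], so by Henderson–Hasselbalch pH = pKa + log(1) = pKa.
pKa = −log(6.30e-05) = 4.20.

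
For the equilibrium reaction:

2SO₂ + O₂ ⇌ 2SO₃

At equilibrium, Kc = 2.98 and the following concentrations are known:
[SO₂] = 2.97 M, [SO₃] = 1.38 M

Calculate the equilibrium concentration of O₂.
[O₂] = 0.0724 M

Kc = ([SO₃]^2) / ([SO₂]^2 × [O₂]) = 2.98
[O₂]^1 = (product terms)/(Kc · other reactant terms) = 1.9044 / (2.98 · 8.8209) = 0.072448
[O₂] = 0.0724 M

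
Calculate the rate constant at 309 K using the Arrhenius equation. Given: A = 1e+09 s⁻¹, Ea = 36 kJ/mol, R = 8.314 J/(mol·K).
8.21e+02 s⁻¹

k = A·exp(-Ea/(R·T)) = 1e+09·exp(-36000/(8.314·309)) = 1e+09·exp(-14.0131) = 1e+09·8.2071e-07 = 8.21e+02 s⁻¹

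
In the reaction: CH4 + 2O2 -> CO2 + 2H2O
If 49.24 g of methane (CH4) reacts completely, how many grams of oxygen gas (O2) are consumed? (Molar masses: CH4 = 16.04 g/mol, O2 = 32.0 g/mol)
Moles of CH4 = 49.24 g ÷ 16.04 g/mol = 3.06983 mol
Mole ratio: 2 mol O2 / 1 mol CH4
Moles of O2 = 3.06983 × (2/1) = 6.13965 mol
Mass of O2 = 6.13965 mol × 32.0 g/mol = 196.5 g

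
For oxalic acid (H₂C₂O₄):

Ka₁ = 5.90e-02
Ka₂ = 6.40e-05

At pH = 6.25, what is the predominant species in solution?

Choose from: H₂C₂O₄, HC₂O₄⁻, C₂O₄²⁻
C₂O₄²⁻

pKa1 = 1.23, pKa2 = 4.19. Each pKa is the crossover between adjacent species; pH = 6.25 lies in the region where C₂O₄²⁻ predominates.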